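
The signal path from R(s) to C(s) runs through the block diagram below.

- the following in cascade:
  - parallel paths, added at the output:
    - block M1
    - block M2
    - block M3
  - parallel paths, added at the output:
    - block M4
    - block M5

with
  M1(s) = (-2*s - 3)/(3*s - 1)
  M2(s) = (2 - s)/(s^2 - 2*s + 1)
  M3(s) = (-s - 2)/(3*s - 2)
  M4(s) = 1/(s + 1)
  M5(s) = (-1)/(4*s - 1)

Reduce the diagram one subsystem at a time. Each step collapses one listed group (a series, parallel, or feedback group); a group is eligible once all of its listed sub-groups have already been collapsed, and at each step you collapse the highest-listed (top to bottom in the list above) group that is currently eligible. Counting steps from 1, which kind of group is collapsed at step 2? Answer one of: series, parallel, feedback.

Step 1: sum the parallel branches M1, M2, M3
Step 2: sum the parallel branches M4, M5
Step 3: reduce the series chain (M1+M2+M3), (M4+M5)
Step 2: parallel.

Answer: parallel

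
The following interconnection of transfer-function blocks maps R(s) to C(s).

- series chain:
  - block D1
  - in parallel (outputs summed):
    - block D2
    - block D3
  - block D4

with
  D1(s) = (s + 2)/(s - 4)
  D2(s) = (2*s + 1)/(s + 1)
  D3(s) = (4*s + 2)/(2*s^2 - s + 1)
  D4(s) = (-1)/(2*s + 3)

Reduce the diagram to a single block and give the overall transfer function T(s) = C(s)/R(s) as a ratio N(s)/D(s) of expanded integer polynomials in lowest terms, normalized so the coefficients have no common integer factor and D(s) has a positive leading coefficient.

Step 1 - reduce the parallel group D2, D3 -> (4*s^3 + 4*s^2 + 7*s + 3)/(2*s^3 + s^2 + 1)
Step 2 - cascade D1, (D2+D3), D4 - this is the overall T(s), already in the required normalized form

Answer: (-4*s^4 - 12*s^3 - 15*s^2 - 17*s - 6)/(4*s^5 - 8*s^4 - 29*s^3 - 10*s^2 - 5*s - 12)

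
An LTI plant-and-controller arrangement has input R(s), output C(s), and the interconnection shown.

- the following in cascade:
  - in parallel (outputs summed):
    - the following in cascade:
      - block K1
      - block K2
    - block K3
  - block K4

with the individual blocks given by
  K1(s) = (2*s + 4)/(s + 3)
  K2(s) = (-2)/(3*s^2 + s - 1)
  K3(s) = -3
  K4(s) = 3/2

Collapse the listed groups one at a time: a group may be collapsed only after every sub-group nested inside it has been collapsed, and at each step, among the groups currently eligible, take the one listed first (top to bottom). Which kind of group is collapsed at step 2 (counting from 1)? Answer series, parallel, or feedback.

1. cascade K1, K2
2. sum the parallel branches (K1*K2), K3
3. cascade ((K1*K2)+K3), K4
So the answer for step 2 is parallel.

Hence the answer: parallel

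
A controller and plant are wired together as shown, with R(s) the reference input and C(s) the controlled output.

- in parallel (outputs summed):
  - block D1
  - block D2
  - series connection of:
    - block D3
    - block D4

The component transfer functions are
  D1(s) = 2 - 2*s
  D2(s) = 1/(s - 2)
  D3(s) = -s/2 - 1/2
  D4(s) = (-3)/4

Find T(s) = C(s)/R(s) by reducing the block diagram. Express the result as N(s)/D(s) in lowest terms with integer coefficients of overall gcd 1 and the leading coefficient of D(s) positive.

Reducing step by step:

(1) reduce the series chain D3, D4: 3*s/8 + 3/8
(2) reduce the parallel group D1, D2, (D3*D4), which is the overall transfer function T(s) = C(s)/R(s) in lowest terms

Answer: (-13*s^2 + 45*s - 30)/(8*s - 16)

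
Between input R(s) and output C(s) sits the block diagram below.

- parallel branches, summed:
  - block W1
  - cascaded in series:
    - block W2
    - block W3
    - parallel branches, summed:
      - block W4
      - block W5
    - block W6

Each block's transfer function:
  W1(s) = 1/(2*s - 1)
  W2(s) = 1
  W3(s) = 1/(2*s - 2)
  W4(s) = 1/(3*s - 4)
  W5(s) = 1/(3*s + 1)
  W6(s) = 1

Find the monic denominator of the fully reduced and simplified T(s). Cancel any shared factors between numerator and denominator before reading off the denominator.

Answer: s^4 - 5*s^3/2 + 14*s^2/9 + s/6 - 2/9

Working:
Step 1: reduce the parallel group W4, W5: (6*s - 3)/(9*s^2 - 9*s - 4)
Step 2: reduce the series chain W2, W3, (W4+W5), W6: (6*s - 3)/(18*s^3 - 36*s^2 + 10*s + 8)
Step 3: add W1, (W2*W3*(W4+W5)*W6) (parallel): (18*s^3 - 24*s^2 - 2*s + 11)/(36*s^4 - 90*s^3 + 56*s^2 + 6*s - 8)
T(s) is the step-3 result (common factors already cancelled). Leading coefficient of the denominator: 36. Divide through by 36 for the monic polynomial.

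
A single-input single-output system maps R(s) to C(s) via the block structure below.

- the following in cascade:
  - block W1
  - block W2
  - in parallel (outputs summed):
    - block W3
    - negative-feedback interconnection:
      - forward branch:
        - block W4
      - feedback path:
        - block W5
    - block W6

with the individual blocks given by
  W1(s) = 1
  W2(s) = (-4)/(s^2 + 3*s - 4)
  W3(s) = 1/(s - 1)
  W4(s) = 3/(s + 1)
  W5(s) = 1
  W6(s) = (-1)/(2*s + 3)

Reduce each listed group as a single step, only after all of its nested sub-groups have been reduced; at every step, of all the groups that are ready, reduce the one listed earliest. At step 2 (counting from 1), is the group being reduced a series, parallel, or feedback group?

Step 1 - apply the feedback formula to W4, W5
Step 2 - add W3, [W4/(1+W4*W5)], W6 (parallel)
Step 3 - series reduction of W1, W2, (W3+[W4/(1+W4*W5)]+W6)
At step 2 the group reduced is parallel.

Hence the answer: parallel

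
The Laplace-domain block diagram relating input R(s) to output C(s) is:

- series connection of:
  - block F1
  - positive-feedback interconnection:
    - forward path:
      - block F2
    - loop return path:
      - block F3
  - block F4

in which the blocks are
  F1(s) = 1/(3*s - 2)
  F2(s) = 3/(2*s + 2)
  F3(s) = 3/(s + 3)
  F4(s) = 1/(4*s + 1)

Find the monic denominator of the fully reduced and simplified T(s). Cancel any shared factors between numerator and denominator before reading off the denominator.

[1] apply the feedback formula to F2, F3: (3*s + 9)/(2*s^2 + 8*s - 3)
[2] multiply F1, [F2/(1-F2*F3)], F4 (series): (3*s + 9)/(24*s^4 + 86*s^3 - 80*s^2 - s + 6)
Step 2 gives the fully reduced T(s), with no common factor left to cancel. The denominator's leading coefficient is 24, so divide each of its coefficients by 24 to get the monic form.

Hence the answer: s^4 + 43*s^3/12 - 10*s^2/3 - s/24 + 1/4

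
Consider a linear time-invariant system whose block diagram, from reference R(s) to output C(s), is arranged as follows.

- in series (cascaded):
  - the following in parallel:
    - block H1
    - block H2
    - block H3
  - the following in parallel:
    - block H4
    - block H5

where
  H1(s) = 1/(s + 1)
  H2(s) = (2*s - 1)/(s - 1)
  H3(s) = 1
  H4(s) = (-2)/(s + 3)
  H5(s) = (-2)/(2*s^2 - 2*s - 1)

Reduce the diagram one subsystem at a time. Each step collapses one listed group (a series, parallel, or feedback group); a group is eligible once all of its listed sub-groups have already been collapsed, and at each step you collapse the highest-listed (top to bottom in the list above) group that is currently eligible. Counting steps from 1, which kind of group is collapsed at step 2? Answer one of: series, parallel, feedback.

Step 1 - reduce the parallel group H1, H2, H3
Step 2 - reduce the parallel group H4, H5
Step 3 - multiply (H1+H2+H3), (H4+H5) (series)
The group at step 2 is a parallel group.

Answer: parallel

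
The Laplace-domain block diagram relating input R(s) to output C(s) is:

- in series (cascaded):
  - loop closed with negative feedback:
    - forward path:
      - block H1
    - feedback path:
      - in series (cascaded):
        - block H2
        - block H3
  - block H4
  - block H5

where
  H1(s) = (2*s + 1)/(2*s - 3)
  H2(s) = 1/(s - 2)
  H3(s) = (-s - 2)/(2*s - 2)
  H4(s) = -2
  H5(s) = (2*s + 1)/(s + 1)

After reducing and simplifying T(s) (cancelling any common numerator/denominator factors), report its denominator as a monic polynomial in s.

Step 1: combine H2, H3 in series gives (-s - 2)/(2*s^2 - 6*s + 4)
Step 2: reduce the feedback loop with forward H1 and return (H2*H3) gives (4*s^3 - 10*s^2 + 2*s + 4)/(4*s^3 - 20*s^2 + 21*s - 14)
Step 3: reduce the series chain [H1/(1+H1*(H2*H3))], H4, H5 gives (-16*s^4 + 32*s^3 + 12*s^2 - 20*s - 8)/(4*s^4 - 16*s^3 + s^2 + 7*s - 14)
That last expression is T(s), already simplified. Scaling its denominator by 1/4 (the reciprocal of the leading coefficient) yields the monic denominator.

Final answer: s^4 - 4*s^3 + s^2/4 + 7*s/4 - 7/2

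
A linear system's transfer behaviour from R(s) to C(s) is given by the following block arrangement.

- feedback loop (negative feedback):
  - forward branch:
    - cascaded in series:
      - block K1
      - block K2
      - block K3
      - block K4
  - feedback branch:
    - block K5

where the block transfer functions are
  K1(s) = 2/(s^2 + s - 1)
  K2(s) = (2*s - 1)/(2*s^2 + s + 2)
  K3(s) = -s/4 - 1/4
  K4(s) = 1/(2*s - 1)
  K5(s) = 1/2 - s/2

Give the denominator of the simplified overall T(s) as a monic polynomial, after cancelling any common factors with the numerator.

Step 1. series reduction of K1, K2, K3, K4, giving (-s - 1)/(4*s^4 + 6*s^3 + 2*s^2 + 2*s - 4)
Step 2. collapse the loop ((K1*K2*K3*K4) forward, K5 return), giving (-2*s - 2)/(8*s^4 + 12*s^3 + 5*s^2 + 4*s - 9)
Step 2 gives the fully reduced T(s), with no common factor left to cancel. The denominator's leading coefficient is 8, so divide each of its coefficients by 8 to get the monic form.

Therefore the answer is s^4 + 3*s^3/2 + 5*s^2/8 + s/2 - 9/8.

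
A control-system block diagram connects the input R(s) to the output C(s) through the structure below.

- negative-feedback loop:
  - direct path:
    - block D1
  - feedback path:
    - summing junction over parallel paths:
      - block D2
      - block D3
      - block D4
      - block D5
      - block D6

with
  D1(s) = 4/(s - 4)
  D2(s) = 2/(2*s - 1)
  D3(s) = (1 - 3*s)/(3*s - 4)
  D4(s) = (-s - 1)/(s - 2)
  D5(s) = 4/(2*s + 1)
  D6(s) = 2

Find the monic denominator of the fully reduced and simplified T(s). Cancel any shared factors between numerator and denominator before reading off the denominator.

(1) parallel reduction of D2, D3, D4, D5, D6 -> (-12*s^3 - 54*s^2 + 128*s - 34)/(12*s^4 - 40*s^3 + 29*s^2 + 10*s - 8)
(2) feedback reduction of D1, (D2+D3+D4+D5+D6) -> (48*s^4 - 160*s^3 + 116*s^2 + 40*s - 32)/(12*s^5 - 88*s^4 + 141*s^3 - 322*s^2 + 464*s - 104)
That last expression is T(s), already simplified. Scaling its denominator by 1/12 (the reciprocal of the leading coefficient) yields the monic denominator.

Answer: s^5 - 22*s^4/3 + 47*s^3/4 - 161*s^2/6 + 116*s/3 - 26/3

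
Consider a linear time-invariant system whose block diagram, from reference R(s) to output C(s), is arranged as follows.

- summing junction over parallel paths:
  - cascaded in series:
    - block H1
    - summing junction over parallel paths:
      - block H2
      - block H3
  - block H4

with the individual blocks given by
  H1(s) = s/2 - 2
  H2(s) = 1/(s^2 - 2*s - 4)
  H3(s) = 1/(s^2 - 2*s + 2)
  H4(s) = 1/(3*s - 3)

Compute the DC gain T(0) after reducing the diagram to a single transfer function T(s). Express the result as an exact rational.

Step 1: add H2, H3 (parallel); result (2*s^2 - 4*s - 2)/(s^4 - 4*s^3 + 2*s^2 + 4*s - 8)
Step 2: combine H1, (H2+H3) in series; result (s^3 - 6*s^2 + 7*s + 4)/(s^4 - 4*s^3 + 2*s^2 + 4*s - 8)
Step 3: reduce the parallel group (H1*(H2+H3)), H4; result (4*s^4 - 25*s^3 + 41*s^2 - 5*s - 20)/(3*s^5 - 15*s^4 + 18*s^3 + 6*s^2 - 36*s + 24)
The step-3 result is T(s). Setting s = 0: T(0) = -20/24 = -5/6.

Answer: -5/6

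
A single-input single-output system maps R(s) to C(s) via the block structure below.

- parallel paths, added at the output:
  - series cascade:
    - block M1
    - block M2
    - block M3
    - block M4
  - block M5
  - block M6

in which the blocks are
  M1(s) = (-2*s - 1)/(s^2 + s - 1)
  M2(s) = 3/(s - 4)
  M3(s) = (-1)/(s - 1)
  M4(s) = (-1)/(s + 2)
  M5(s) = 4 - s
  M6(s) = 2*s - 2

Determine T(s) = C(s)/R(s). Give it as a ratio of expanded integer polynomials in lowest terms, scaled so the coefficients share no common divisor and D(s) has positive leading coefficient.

The answer is (s^6 - 14*s^4 - 15*s^3 + 24*s^2 + 14*s - 19)/(s^5 - 2*s^4 - 10*s^3 + 5*s^2 + 14*s - 8).

Reasoning:
Step 1. multiply M1, M2, M3, M4 (series); result (-6*s - 3)/(s^5 - 2*s^4 - 10*s^3 + 5*s^2 + 14*s - 8)
Step 2. add (M1*M2*M3*M4), M5, M6 (parallel) - this is the overall T(s), already in the required normalized form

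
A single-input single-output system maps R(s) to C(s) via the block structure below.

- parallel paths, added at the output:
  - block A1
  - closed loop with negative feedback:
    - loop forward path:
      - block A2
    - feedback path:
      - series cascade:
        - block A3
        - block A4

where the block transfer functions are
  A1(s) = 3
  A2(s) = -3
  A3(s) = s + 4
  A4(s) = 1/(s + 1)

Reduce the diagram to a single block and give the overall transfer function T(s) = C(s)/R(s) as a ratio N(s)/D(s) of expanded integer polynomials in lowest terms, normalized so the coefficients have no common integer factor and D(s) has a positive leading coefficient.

Step 1. cascade A3, A4, giving (s + 4)/(s + 1)
Step 2. apply the feedback formula to A2, (A3*A4), giving (3*s + 3)/(2*s + 11)
Step 3. parallel reduction of A1, [A2/(1+A2*(A3*A4))]; the result is T(s) itself (integer coefficients, no common factor, positive leading denominator coefficient)

Final answer: (9*s + 36)/(2*s + 11)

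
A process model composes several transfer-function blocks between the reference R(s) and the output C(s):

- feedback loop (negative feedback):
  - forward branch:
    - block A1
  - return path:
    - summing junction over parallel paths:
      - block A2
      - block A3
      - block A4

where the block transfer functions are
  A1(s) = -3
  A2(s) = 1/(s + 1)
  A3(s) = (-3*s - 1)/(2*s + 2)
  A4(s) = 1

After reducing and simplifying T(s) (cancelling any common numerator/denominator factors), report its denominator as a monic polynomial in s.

Answer: s - 7/5

Working:
(1) parallel reduction of A2, A3, A4: (3 - s)/(2*s + 2)
(2) reduce the feedback loop with forward A1 and return (A2+A3+A4): (-6*s - 6)/(5*s - 7)
Step 2 gives the fully reduced T(s), with no common factor left to cancel. The denominator's leading coefficient is 5, so divide each of its coefficients by 5 to get the monic form.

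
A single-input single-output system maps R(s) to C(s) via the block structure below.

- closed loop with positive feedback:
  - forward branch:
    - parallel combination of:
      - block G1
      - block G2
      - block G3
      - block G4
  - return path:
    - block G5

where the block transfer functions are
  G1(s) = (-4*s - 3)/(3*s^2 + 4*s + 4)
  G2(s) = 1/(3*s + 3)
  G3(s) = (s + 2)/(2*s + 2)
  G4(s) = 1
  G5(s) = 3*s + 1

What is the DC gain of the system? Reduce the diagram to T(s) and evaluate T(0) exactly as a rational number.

1. sum the parallel branches G1, G2, G3, G4 = (27*s^3 + 54*s^2 + 50*s + 38)/(18*s^3 + 42*s^2 + 48*s + 24)
2. close the feedback loop around (G1+G2+G3+G4), G5 = (-27*s^3 - 54*s^2 - 50*s - 38)/(81*s^4 + 171*s^3 + 162*s^2 + 116*s + 14)
Evaluating the step-2 result (the overall T(s)) at s = 0 gives T(0) = -38/14 = -19/7.

Therefore the answer is -19/7.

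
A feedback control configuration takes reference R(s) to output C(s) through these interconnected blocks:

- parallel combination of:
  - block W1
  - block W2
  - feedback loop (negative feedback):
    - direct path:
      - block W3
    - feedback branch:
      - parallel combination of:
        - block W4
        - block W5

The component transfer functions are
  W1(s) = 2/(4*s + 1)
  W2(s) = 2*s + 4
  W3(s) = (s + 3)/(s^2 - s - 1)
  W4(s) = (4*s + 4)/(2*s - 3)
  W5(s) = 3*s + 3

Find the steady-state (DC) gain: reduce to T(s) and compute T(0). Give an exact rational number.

First reduce the diagram to T(s).

1. combine W4, W5 in parallel, giving (6*s^2 + s - 5)/(2*s - 3)
2. feedback reduction of W3, (W4+W5), giving (2*s^2 + 3*s - 9)/(8*s^3 + 14*s^2 - s - 12)
3. sum the parallel branches W1, W2, [W3/(1+W3*(W4+W5))], giving (64*s^5 + 256*s^4 + 300*s^3 - 16*s^2 - 255*s - 81)/(32*s^4 + 64*s^3 + 10*s^2 - 49*s - 12)
Step 3 gives the overall T(s). Then T(0) = -81/(-12) = 27/4.

Answer: 27/4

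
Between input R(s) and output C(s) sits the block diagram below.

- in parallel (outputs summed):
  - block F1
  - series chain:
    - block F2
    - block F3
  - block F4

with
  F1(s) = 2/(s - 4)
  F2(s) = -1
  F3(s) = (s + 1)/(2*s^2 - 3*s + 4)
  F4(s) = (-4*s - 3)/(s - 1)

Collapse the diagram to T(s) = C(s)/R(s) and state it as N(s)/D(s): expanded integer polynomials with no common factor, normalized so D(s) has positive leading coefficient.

First reduce the diagram to T(s).

1. series reduction of F2, F3, giving (-s - 1)/(2*s^2 - 3*s + 4)
2. parallel reduction of F1, (F2*F3), F4, giving the overall T(s)

Answer: (-8*s^4 + 41*s^3 - 37*s^2 + 31*s + 36)/(2*s^4 - 13*s^3 + 27*s^2 - 32*s + 16)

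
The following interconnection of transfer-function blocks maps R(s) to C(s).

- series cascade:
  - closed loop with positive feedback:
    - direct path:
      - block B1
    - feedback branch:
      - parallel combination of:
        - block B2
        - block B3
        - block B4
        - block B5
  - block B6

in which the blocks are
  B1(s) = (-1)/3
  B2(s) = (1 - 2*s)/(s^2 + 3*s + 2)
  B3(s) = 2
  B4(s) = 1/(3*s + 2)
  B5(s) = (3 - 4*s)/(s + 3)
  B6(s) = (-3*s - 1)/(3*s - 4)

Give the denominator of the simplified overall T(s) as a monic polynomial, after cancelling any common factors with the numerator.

The answer is s^5 + 56*s^4/3 + 39*s^3 - 98*s^2/9 - 668*s/9 - 112/3.

Reasoning:
1. combine B2, B3, B4, B5 in parallel, giving (-6*s^4 + 62*s^2 + 110*s + 48)/(3*s^4 + 20*s^3 + 45*s^2 + 40*s + 12)
2. close the feedback loop around B1, (B2+B3+B4+B5), giving (-3*s^4 - 20*s^3 - 45*s^2 - 40*s - 12)/(3*s^4 + 60*s^3 + 197*s^2 + 230*s + 84)
3. multiply [B1/(1-B1*(B2+B3+B4+B5))], B6 (series), giving (9*s^5 + 63*s^4 + 155*s^3 + 165*s^2 + 76*s + 12)/(9*s^5 + 168*s^4 + 351*s^3 - 98*s^2 - 668*s - 336)
The result of step 3 is T(s) in lowest terms. Its denominator has leading coefficient 9; dividing the denominator through by 9 makes it monic.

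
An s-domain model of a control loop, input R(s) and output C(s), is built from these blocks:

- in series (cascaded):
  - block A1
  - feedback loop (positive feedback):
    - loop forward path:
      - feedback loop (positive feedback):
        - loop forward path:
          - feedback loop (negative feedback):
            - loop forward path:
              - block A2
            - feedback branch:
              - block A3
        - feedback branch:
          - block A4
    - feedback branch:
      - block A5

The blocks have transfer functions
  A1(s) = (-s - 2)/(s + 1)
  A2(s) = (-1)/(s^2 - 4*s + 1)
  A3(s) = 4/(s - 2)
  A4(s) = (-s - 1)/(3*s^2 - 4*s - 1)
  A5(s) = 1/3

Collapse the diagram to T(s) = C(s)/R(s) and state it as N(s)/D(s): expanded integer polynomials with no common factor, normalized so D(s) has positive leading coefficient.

Answer: (9*s^4 - 12*s^3 - 39*s^2 + 48*s + 12)/(9*s^6 - 57*s^5 + 87*s^4 - 4*s^3 - 102*s^2 + 81*s + 26)

Working:
[1] close the feedback loop around A2, A3 = (2 - s)/(s^3 - 6*s^2 + 9*s - 6)
[2] collapse the loop ([A2/(1+A2*A3)] forward, A4 return) = (-3*s^3 + 10*s^2 - 7*s - 2)/(3*s^5 - 22*s^4 + 50*s^3 - 49*s^2 + 16*s + 8)
[3] collapse the loop ([[A2/(1+A2*A3)]/(1-[A2/(1+A2*A3)]*A4)] forward, A5 return) = (-9*s^3 + 30*s^2 - 21*s - 6)/(9*s^5 - 66*s^4 + 153*s^3 - 157*s^2 + 55*s + 26)
[4] combine A1, [[[A2/(1+A2*A3)]/(1-[A2/(1+A2*A3)]*A4)]/(1-[[A2/(1+A2*A3)]/(1-[A2/(1+A2*A3)]*A4)]*A5)] in series - this is the overall T(s), already in the required normalized form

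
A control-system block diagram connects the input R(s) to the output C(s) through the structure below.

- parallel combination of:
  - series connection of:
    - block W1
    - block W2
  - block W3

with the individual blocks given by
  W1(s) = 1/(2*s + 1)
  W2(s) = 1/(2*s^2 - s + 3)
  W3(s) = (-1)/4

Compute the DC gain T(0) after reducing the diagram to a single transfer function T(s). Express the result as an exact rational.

(1) cascade W1, W2 -> 1/(4*s^3 + 5*s + 3)
(2) combine (W1*W2), W3 in parallel -> (-4*s^3 - 5*s + 1)/(16*s^3 + 20*s + 12)
Evaluating the step-2 result (the overall T(s)) at s = 0 gives T(0) = 1/12.

Answer: 1/12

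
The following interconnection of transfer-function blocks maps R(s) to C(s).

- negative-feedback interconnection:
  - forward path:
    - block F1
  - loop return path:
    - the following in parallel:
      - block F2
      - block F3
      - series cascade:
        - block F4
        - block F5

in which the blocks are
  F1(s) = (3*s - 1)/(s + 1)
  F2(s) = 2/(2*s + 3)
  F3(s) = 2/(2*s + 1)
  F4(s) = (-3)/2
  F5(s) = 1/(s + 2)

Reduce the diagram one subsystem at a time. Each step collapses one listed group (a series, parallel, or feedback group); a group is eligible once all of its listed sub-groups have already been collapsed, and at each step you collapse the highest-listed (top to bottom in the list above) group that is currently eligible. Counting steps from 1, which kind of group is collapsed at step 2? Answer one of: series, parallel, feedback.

The answer is parallel.

Reasoning:
1. reduce the series chain F4, F5
2. reduce the parallel group F2, F3, (F4*F5)
3. feedback reduction of F1, (F2+F3+(F4*F5))
The group at step 2 is a parallel group.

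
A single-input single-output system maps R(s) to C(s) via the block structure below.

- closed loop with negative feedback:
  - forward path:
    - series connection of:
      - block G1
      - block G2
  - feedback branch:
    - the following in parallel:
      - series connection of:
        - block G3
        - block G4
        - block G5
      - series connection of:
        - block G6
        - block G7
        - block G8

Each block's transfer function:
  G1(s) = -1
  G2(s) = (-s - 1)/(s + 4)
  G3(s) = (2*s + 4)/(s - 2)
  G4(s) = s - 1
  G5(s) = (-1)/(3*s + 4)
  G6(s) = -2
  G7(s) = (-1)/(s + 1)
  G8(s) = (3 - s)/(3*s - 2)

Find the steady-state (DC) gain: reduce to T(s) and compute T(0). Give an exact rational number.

Answer: 2

Working:
1. combine G1, G2 in series -> (s + 1)/(s + 4)
2. series reduction of G3, G4, G5 -> (-2*s^2 - 2*s + 4)/(3*s^2 - 2*s - 8)
3. series reduction of G6, G7, G8 -> (6 - 2*s)/(3*s^2 + s - 2)
4. add (G3*G4*G5), (G6*G7*G8) (parallel) -> (-6*s^4 - 14*s^3 + 36*s^2 + 12*s - 56)/(9*s^4 - 3*s^3 - 32*s^2 - 4*s + 16)
5. collapse the loop ((G1*G2) forward, ((G3*G4*G5)+(G6*G7*G8)) return) -> (9*s^4 - 3*s^3 - 32*s^2 - 4*s + 16)/(3*s^4 + 10*s^3 - 32*s^2 - 52*s + 8)
Evaluating the step-5 result (the overall T(s)) at s = 0 gives T(0) = 16/8 = 2.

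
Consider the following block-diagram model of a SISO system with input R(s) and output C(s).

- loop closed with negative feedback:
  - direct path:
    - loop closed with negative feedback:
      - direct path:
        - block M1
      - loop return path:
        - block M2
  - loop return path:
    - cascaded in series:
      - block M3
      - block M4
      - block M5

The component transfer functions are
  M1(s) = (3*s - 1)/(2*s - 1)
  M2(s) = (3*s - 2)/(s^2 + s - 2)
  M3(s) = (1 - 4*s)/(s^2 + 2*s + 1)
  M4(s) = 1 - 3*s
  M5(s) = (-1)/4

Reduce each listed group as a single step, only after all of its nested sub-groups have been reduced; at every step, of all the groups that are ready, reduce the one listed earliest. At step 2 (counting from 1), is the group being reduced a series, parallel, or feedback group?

(1) collapse the loop (M1 forward, M2 return)
(2) multiply M3, M4, M5 (series)
(3) apply the feedback formula to [M1/(1+M1*M2)], (M3*M4*M5)
So the answer for step 2 is series.

Answer: series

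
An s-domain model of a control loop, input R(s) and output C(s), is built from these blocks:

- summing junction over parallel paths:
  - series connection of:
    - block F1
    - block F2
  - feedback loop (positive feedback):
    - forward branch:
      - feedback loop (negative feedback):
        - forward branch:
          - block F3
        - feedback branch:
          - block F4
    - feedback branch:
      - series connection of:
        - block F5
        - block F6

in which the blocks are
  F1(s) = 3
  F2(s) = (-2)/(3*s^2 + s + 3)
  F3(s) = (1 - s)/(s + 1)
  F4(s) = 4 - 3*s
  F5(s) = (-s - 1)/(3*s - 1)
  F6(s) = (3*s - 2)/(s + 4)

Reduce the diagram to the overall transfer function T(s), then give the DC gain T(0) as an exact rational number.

Reducing step by step:

(1) series reduction of F1, F2 = (-6)/(3*s^2 + s + 3)
(2) reduce the feedback loop with forward F3 and return F4 = (1 - s)/(3*s^2 - 6*s + 5)
(3) multiply F5, F6 (series) = (-3*s^2 - s + 2)/(3*s^2 + 11*s - 4)
(4) apply the feedback formula to [F3/(1+F3*F4)], (F5*F6) = (-3*s^3 - 8*s^2 + 15*s - 4)/(9*s^4 + 12*s^3 - 61*s^2 + 82*s - 22)
(5) reduce the parallel group (F1*F2), [[F3/(1+F3*F4)]/(1-[F3/(1+F3*F4)]*(F5*F6))] = (-9*s^5 - 81*s^4 - 44*s^3 + 345*s^2 - 451*s + 120)/(27*s^6 + 45*s^5 - 144*s^4 + 221*s^3 - 167*s^2 + 224*s - 66)
The step-5 result is T(s). Setting s = 0: T(0) = 120/(-66) = -20/11.

Answer: -20/11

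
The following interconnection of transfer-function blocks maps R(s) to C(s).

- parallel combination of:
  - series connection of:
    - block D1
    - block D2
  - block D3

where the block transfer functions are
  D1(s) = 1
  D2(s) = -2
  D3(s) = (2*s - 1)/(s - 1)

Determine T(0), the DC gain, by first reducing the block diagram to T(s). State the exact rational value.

(1) series reduction of D1, D2; result -2
(2) add (D1*D2), D3 (parallel); result 1/(s - 1)
Evaluating the step-2 result (the overall T(s)) at s = 0 gives T(0) = 1/(-1) = -1.

Answer: -1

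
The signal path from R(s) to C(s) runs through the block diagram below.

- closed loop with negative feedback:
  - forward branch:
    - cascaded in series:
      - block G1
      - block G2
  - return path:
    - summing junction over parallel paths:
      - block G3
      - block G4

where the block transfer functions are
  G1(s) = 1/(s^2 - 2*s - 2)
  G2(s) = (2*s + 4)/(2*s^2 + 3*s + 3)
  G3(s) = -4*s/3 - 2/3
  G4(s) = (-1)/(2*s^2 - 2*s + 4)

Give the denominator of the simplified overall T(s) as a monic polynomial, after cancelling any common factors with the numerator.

The answer is s^6 - 3*s^5/2 - 7*s^4/3 - 11*s^3/2 - 14*s^2/3 - 89*s/6 - 29/3.

Reasoning:
1. series reduction of G1, G2; result (2*s + 4)/(2*s^4 - s^3 - 7*s^2 - 12*s - 6)
2. reduce the parallel group G3, G4; result (-8*s^3 + 4*s^2 - 12*s - 11)/(6*s^2 - 6*s + 12)
3. collapse the loop ((G1*G2) forward, (G3+G4) return); result (6*s^3 + 6*s^2 + 24)/(6*s^6 - 9*s^5 - 14*s^4 - 33*s^3 - 28*s^2 - 89*s - 58)
The result of step 3 is T(s) in lowest terms. Its denominator has leading coefficient 6; dividing the denominator through by 6 makes it monic.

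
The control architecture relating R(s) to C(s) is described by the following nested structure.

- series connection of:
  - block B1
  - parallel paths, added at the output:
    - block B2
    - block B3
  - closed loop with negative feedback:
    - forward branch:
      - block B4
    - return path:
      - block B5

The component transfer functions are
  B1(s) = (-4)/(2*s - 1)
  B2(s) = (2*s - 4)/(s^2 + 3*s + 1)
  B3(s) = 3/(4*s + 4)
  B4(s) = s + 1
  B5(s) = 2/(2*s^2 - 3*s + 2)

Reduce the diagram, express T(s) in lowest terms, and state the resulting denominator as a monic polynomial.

(1) add B2, B3 (parallel); result (11*s^2 + s - 13)/(4*s^3 + 16*s^2 + 16*s + 4)
(2) collapse the loop (B4 forward, B5 return); result (2*s^3 - s^2 - s + 2)/(2*s^2 - s + 4)
(3) combine B1, (B2+B3), [B4/(1+B4*B5)] in series; result (-22*s^4 + 31*s^3 + 7*s^2 - 41*s + 26)/(4*s^5 + 8*s^4 + s^3 + 19*s^2 - 3*s - 4)
Step 3 gives the fully reduced T(s), with no common factor left to cancel. The denominator's leading coefficient is 4, so divide each of its coefficients by 4 to get the monic form.

Answer: s^5 + 2*s^4 + s^3/4 + 19*s^2/4 - 3*s/4 - 1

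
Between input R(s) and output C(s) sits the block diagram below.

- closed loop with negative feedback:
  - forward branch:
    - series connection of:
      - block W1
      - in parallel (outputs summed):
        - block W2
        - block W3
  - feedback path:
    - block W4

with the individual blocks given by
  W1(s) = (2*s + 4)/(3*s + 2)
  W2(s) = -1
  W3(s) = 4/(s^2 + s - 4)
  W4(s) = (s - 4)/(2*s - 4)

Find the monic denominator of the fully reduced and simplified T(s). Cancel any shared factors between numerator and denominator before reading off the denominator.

Step 1. add W2, W3 (parallel): (-s^2 - s + 8)/(s^2 + s - 4)
Step 2. cascade W1, (W2+W3): (-2*s^3 - 6*s^2 + 12*s + 32)/(3*s^3 + 5*s^2 - 10*s - 8)
Step 3. apply the feedback formula to (W1*(W2+W3)), W4: (-s^4 - s^3 + 12*s^2 + 4*s - 32)/(s^4 - s^2 + 2*s - 24)
That last expression is T(s), already simplified, and its denominator is already monic.

Hence the answer: s^4 - s^2 + 2*s - 24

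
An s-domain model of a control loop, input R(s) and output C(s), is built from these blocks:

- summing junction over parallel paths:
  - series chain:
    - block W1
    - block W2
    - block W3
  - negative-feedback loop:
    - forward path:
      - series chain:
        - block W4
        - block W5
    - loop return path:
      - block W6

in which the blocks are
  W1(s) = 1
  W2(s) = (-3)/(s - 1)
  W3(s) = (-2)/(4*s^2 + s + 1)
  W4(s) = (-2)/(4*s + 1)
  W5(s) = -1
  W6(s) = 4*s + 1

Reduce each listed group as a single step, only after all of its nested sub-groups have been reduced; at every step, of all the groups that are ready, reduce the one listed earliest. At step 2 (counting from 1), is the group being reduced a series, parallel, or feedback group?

[1] combine W1, W2, W3 in series
[2] combine W4, W5 in series
[3] collapse the loop ((W4*W5) forward, W6 return)
[4] reduce the parallel group (W1*W2*W3), [(W4*W5)/(1+(W4*W5)*W6)]
The group at step 2 is a series group.

Answer: series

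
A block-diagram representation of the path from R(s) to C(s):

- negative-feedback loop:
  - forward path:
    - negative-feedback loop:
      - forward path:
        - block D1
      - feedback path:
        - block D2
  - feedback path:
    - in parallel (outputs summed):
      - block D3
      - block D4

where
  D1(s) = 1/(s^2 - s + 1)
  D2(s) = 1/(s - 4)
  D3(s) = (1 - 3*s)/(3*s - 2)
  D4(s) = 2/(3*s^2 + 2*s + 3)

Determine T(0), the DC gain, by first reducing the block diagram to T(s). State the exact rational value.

Step 1: feedback reduction of D1, D2: (s - 4)/(s^3 - 5*s^2 + 5*s - 3)
Step 2: parallel reduction of D3, D4: (-9*s^3 - 3*s^2 - s - 1)/(9*s^3 + 5*s - 6)
Step 3: apply the feedback formula to [D1/(1+D1*D2)], (D3+D4): (9*s^4 - 36*s^3 + 5*s^2 - 26*s + 24)/(9*s^6 - 45*s^5 + 41*s^4 - 25*s^3 + 66*s^2 - 42*s + 22)
DC gain: substitute s = 0 into T(s) from step 3: T(0) = 24/22 = 12/11.

Therefore the answer is 12/11.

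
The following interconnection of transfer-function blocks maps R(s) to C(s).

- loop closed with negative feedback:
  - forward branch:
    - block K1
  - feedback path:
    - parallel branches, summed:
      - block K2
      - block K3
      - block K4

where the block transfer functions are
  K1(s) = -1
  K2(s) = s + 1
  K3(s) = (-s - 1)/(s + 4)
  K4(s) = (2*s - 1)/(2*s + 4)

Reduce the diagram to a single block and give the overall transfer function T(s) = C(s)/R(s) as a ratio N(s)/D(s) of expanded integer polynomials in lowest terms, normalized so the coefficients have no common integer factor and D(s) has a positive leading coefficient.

Step 1. sum the parallel branches K2, K3, K4 = (2*s^3 + 14*s^2 + 29*s + 8)/(2*s^2 + 12*s + 16)
Step 2. apply the feedback formula to K1, (K2+K3+K4) - this is the overall T(s), already in the required normalized form

Final answer: (2*s^2 + 12*s + 16)/(2*s^3 + 12*s^2 + 17*s - 8)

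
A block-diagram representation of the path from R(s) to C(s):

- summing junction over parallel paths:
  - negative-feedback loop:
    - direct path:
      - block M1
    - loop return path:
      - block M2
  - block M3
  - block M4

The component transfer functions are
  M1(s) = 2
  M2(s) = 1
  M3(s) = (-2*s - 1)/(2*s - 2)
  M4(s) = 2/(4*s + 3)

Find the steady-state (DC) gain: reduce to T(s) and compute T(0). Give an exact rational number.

Reducing step by step:

Step 1: feedback reduction of M1, M2 -> 2/3
Step 2: combine [M1/(1+M1*M2)], M3, M4 in parallel -> (-8*s^2 - 22*s - 33)/(24*s^2 - 6*s - 18)
Evaluating the step-2 result (the overall T(s)) at s = 0 gives T(0) = -33/(-18) = 11/6.

Answer: 11/6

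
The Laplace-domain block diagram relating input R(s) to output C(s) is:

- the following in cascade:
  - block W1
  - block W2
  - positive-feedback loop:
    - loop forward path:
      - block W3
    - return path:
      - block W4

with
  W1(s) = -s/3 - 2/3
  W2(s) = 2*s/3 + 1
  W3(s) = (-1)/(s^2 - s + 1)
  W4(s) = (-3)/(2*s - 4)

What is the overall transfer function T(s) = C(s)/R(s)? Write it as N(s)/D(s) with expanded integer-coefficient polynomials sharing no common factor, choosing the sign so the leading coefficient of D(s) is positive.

Step 1: feedback reduction of W3, W4 -> (4 - 2*s)/(2*s^3 - 6*s^2 + 6*s - 7)
Step 2: combine W1, W2, [W3/(1-W3*W4)] in series; the result is T(s) itself (integer coefficients, no common factor, positive leading denominator coefficient)

Final answer: (4*s^3 + 6*s^2 - 16*s - 24)/(18*s^3 - 54*s^2 + 54*s - 63)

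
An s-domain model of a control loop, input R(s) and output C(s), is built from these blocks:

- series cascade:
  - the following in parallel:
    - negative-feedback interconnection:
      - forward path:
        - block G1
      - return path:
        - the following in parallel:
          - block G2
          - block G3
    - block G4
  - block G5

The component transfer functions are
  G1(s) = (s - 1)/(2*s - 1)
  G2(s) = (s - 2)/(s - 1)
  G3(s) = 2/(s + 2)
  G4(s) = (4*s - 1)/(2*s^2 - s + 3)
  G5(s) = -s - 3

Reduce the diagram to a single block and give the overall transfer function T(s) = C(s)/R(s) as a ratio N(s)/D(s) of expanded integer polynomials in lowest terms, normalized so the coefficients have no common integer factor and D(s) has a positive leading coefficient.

Step 1. add G2, G3 (parallel) -> (s^2 + 2*s - 6)/(s^2 + s - 2)
Step 2. close the feedback loop around G1, (G2+G3) -> (s + 2)/(3*s + 8)
Step 3. combine [G1/(1+G1*(G2+G3))], G4 in parallel -> (2*s^3 + 15*s^2 + 30*s - 2)/(6*s^3 + 13*s^2 + s + 24)
Step 4. cascade ([G1/(1+G1*(G2+G3))]+G4), G5, giving the overall T(s)

Answer: (-2*s^4 - 21*s^3 - 75*s^2 - 88*s + 6)/(6*s^3 + 13*s^2 + s + 24)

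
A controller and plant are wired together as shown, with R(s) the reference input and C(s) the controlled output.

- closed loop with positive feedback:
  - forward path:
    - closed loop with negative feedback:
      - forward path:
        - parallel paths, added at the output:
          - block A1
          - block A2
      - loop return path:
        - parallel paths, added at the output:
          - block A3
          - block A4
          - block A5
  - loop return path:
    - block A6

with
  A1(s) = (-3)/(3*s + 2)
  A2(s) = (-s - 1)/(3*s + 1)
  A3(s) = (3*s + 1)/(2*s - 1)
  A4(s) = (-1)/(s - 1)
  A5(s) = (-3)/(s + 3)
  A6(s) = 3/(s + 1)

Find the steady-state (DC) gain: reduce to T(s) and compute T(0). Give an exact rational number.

First reduce the diagram to T(s).

[1] parallel reduction of A1, A2 = (-3*s^2 - 14*s - 5)/(9*s^2 + 9*s + 2)
[2] add A3, A4, A5 (parallel) = (3*s^3 - s^2 - 3*s - 3)/(2*s^3 + 3*s^2 - 8*s + 3)
[3] apply the feedback formula to (A1+A2), (A3+A4+A5) = (-6*s^5 - 37*s^4 - 28*s^3 + 88*s^2 - 2*s - 15)/(9*s^5 + 6*s^4 - 33*s^3 + 17*s^2 + 68*s + 21)
[4] reduce the feedback loop with forward [(A1+A2)/(1+(A1+A2)*(A3+A4+A5))] and return A6 = (-6*s^6 - 43*s^5 - 65*s^4 + 60*s^3 + 86*s^2 - 17*s - 15)/(9*s^6 + 33*s^5 + 84*s^4 + 68*s^3 - 179*s^2 + 95*s + 66)
Evaluating the step-4 result (the overall T(s)) at s = 0 gives T(0) = -15/66 = -5/22.

Answer: -5/22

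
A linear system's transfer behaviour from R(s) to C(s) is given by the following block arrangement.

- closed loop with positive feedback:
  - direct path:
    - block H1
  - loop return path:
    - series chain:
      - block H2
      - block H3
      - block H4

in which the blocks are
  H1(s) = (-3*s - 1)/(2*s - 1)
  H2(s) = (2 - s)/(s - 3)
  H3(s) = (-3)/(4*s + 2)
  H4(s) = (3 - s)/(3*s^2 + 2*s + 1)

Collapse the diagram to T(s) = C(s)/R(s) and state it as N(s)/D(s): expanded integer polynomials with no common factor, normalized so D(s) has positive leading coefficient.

Step 1. series reduction of H2, H3, H4 gives (6 - 3*s)/(12*s^3 + 14*s^2 + 8*s + 2)
Step 2. apply the feedback formula to H1, (H2*H3*H4); the result is T(s) itself (integer coefficients, no common factor, positive leading denominator coefficient)

Therefore the answer is (-36*s^4 - 54*s^3 - 38*s^2 - 14*s - 2)/(24*s^4 + 16*s^3 - 7*s^2 + 11*s + 4).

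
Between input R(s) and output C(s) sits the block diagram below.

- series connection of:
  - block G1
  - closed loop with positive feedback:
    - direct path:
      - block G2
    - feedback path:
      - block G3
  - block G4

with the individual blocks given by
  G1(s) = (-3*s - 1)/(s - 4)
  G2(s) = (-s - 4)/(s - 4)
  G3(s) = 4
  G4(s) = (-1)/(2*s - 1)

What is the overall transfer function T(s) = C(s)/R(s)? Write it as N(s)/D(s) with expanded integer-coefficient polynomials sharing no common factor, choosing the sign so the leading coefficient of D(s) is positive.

Step 1: apply the feedback formula to G2, G3; result (-s - 4)/(5*s + 12)
Step 2: reduce the series chain G1, [G2/(1-G2*G3)], G4; the result is T(s) itself (integer coefficients, no common factor, positive leading denominator coefficient)

Final answer: (-3*s^2 - 13*s - 4)/(10*s^3 - 21*s^2 - 88*s + 48)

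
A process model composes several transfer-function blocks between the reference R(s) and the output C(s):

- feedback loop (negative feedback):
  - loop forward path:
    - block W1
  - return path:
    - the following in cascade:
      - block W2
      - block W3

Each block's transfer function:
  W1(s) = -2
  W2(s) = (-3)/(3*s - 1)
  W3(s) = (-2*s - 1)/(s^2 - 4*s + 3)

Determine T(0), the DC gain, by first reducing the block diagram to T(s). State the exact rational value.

First reduce the diagram to T(s).

[1] combine W2, W3 in series: (6*s + 3)/(3*s^3 - 13*s^2 + 13*s - 3)
[2] feedback reduction of W1, (W2*W3): (-6*s^3 + 26*s^2 - 26*s + 6)/(3*s^3 - 13*s^2 + s - 9)
DC gain: substitute s = 0 into T(s) from step 2: T(0) = 6/(-9) = -2/3.

Answer: -2/3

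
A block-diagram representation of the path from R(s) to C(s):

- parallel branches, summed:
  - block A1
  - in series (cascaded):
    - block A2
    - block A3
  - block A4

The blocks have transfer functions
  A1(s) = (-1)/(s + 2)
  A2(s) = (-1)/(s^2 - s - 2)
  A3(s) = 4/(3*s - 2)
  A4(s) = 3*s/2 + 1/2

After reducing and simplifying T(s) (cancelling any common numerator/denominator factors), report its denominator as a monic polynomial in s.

The answer is s^4 + s^3/3 - 14*s^2/3 - 4*s/3 + 8/3.

Reasoning:
[1] reduce the series chain A2, A3 gives (-4)/(3*s^3 - 5*s^2 - 4*s + 4)
[2] reduce the parallel group A1, (A2*A3), A4 gives (9*s^5 + 6*s^4 - 47*s^3 - 16*s^2 + 20*s - 16)/(6*s^4 + 2*s^3 - 28*s^2 - 8*s + 16)
No further cancellation is possible in the step-2 result, so that is T(s). Its denominator becomes monic after dividing by the leading coefficient 6.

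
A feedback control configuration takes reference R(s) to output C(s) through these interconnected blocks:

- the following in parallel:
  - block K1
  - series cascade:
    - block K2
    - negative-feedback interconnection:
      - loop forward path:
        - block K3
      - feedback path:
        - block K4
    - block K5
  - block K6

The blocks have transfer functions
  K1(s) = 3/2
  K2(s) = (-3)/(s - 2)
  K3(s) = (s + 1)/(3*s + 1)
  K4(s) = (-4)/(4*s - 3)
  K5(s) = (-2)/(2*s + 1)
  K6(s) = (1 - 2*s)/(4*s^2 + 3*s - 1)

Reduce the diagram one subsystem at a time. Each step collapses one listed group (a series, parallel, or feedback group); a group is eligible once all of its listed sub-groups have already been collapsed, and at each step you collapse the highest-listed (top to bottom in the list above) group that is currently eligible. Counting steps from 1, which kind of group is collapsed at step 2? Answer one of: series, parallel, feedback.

Reducing step by step:

[1] close the feedback loop around K3, K4
[2] series reduction of K2, [K3/(1+K3*K4)], K5
[3] sum the parallel branches K1, (K2*[K3/(1+K3*K4)]*K5), K6
At step 2 the group reduced is series.

Answer: series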